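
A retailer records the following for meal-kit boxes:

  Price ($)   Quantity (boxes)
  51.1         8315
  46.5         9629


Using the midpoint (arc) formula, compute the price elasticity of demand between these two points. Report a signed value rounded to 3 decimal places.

-1.554

%ΔQ = (9629 − 8315) / [(8315 + 9629)/2] = 1314/8972 = 0.146455…
%ΔP = (46.5 − 51.1) / [(51.1 + 46.5)/2] = -4.6/48.8 = -0.094262…
Arc Ed = %ΔQ / %ΔP = (1314/8972) / (-4.6/48.8) = -1.55370…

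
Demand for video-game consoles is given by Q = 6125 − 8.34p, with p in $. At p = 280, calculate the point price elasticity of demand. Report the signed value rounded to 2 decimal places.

-0.62

dQ/dp = −8.34. At p = 280, Q = 6125 − 8.34(280) = 3789.8.
Ed = (dQ/dp)·(p/Q) = −8.34 × (280/3789.8) = -0.6161…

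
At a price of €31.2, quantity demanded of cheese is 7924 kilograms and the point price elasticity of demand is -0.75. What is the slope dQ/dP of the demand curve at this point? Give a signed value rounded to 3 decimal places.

Ed = (dQ/dP)·(P/Q) ⇒ dQ/dP = Ed·Q/P = (-0.75)·7924/31.2 = -190.48076…

-190.481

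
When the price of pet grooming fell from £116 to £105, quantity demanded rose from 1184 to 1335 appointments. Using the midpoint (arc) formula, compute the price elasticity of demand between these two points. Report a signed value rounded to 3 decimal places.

%ΔQ = (1335 − 1184) / [(1184 + 1335)/2] = 151/1259.5 = 0.119888…
%ΔP = (105 − 116) / [(116 + 105)/2] = -11/110.5 = -0.099547…
Arc Ed = %ΔQ / %ΔP = (151/1259.5) / (-11/110.5) = -1.20433…

-1.204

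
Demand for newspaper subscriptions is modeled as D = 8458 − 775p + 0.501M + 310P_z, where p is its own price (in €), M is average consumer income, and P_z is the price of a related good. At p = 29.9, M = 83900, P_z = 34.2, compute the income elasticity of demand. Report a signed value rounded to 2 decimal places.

1.11

At the given values, D = 8458 − 775(29.9) + 0.501(83900) + 310(34.2) = 37921.4.
∂D/∂M = 0.501.
E = (0.501) × (83900/37921.4) = 1.1084…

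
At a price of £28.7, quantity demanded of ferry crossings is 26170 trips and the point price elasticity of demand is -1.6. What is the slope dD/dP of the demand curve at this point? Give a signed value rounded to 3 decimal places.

-1458.955

Ed = (dD/dP)·(P/D) ⇒ dD/dP = Ed·D/P = (-1.6)·26170/28.7 = -1458.95470…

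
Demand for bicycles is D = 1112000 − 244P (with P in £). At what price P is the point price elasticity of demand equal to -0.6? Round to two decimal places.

1709.02

Ed = −244P/(1112000 − 244P). Set this equal to -0.6:
244P = 0.6·(1112000 − 244P) ⇒ 244P(1 + 0.6) = 0.6·1112000
P = 0.6·1112000 / (244·1.6) = 1709.0163…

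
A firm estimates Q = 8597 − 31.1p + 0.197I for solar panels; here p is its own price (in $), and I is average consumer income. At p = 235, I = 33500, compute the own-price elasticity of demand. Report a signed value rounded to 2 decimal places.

At the given values, Q = 8597 − 31.1(235) + 0.197(33500) = 7888.
∂Q/∂p = −31.1.
E = (-31.1) × (235/7888) = -0.9265…

-0.93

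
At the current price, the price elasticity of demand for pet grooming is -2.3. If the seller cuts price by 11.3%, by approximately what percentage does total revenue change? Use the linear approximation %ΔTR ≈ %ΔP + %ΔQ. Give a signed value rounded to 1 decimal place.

+14.7%

%ΔQ ≈ Ed × %ΔP = (-2.3) × (-11.3%) = +25.9900%
%ΔTR ≈ %ΔP + %ΔQ = (-11.3%) + (+25.9900%) = +14.6900%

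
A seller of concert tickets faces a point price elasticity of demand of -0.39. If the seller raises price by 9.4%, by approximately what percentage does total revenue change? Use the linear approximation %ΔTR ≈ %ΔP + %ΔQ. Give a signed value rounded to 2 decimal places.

%ΔQ ≈ Ed × %ΔP = (-0.39) × (+9.4%) = -3.6660%
%ΔTR ≈ %ΔP + %ΔQ = (+9.4%) + (-3.6660%) = +5.7340%

+5.73%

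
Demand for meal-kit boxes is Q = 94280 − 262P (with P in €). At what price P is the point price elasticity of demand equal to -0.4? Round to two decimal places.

102.81

Ed = −262P/(94280 − 262P). Set this equal to -0.4:
262P = 0.4·(94280 − 262P) ⇒ 262P(1 + 0.4) = 0.4·94280
P = 0.4·94280 / (262·1.4) = 102.8135…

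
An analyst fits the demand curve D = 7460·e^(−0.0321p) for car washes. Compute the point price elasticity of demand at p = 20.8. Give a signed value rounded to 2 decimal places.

dD/dp = −0.0321·D = -122.821. At p = 20.8, D = 3826.21.
Ed = (dD/dp)·(p/D) = (-122.821) × (20.8/3826.21) = -0.6676…

-0.67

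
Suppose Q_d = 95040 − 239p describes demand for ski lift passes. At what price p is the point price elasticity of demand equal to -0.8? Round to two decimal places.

176.74

Ed = −239p/(95040 − 239p). Set this equal to -0.8:
239p = 0.8·(95040 − 239p) ⇒ 239p(1 + 0.8) = 0.8·95040
p = 0.8·95040 / (239·1.8) = 176.7364…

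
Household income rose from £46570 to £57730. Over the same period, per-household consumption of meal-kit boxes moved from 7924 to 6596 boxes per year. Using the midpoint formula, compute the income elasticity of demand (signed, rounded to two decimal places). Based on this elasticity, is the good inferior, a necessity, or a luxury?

%ΔQ = (6596 − 7924)/[( 7924 + 6596)/2] = -1328/7260 = -0.182920…
%ΔIncome = (57730 − 46570)/[( 46570 + 57730)/2] = 11160/52150 = 0.213998…
E_income = (-1328/7260) / (11160/52150) = -0.8547…
E_income < 0 ⇒ inferior good.

-0.85; inferior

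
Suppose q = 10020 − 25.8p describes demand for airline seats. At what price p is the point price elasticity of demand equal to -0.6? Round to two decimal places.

145.64

Ed = −25.8p/(10020 − 25.8p). Set this equal to -0.6:
25.8p = 0.6·(10020 − 25.8p) ⇒ 25.8p(1 + 0.6) = 0.6·10020
p = 0.6·10020 / (25.8·1.6) = 145.6395…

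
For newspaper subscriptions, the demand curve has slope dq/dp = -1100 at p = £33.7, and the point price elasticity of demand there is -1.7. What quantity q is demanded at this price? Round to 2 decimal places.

21805.88

Ed = (dq/dp)·(p/q) ⇒ q = (dq/dp)·p/Ed = (-1100)·33.7/(-1.7) = 21805.8823…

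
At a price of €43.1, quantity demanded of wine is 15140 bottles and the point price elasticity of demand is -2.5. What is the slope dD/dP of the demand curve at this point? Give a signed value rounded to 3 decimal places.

-878.190

Ed = (dD/dP)·(P/D) ⇒ dD/dP = Ed·D/P = (-2.5)·15140/43.1 = -878.19025…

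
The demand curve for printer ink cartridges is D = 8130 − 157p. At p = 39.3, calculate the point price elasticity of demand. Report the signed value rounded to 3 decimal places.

dD/dp = −157. At p = 39.3, D = 8130 − 157(39.3) = 1959.9.
Ed = (dD/dp)·(p/D) = −157 × (39.3/1959.9) = -3.14817…

-3.148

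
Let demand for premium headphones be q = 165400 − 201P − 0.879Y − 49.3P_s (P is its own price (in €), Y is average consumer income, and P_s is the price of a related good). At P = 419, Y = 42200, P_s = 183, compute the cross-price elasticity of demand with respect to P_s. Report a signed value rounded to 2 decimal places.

-0.26

At the given values, q = 165400 − 201(419) − 0.879(42200) − 49.3(183) = 35065.3.
∂q/∂P_s = -49.3.
E = (-49.3) × (183/35065.3) = -0.2572…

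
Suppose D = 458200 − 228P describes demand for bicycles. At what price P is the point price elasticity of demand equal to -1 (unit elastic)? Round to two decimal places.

Ed = −228P/(458200 − 228P). Set this equal to -1:
228P = 1·(458200 − 228P) ⇒ 228P(1 + 1) = 1·458200
P = 1·458200 / (228·2) = 1004.8245…

1004.82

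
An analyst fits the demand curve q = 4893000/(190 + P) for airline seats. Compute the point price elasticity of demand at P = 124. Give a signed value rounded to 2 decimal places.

-0.39

dq/dP = −4893000/(190 + P)² = -49.6268. At P = 124, q = 15582.8.
Ed = (dq/dP)·(P/q) = (-49.6268) × (124/15582.8) = -0.3949…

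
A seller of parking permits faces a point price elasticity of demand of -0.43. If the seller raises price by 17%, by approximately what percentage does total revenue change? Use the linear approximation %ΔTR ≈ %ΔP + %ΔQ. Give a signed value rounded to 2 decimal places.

%ΔQ ≈ Ed × %ΔP = (-0.43) × (+17%) = -7.3100%
%ΔTR ≈ %ΔP + %ΔQ = (+17%) + (-7.3100%) = +9.6900%

+9.69%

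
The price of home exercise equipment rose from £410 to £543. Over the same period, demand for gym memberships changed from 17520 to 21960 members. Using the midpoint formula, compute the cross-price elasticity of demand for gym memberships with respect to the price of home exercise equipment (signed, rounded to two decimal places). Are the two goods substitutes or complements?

0.81; substitutes

%ΔQ_{gym memberships} = (21960 − 17520)/avg = 4440/19740 = 0.224924…
%ΔP_{home exercise equipment} = (543 − 410)/avg = 133/476.5 = 0.279118…
E_cross = (4440/19740) / (133/476.5) = 0.8058…
E_cross > 0 ⇒ the goods are substitutes.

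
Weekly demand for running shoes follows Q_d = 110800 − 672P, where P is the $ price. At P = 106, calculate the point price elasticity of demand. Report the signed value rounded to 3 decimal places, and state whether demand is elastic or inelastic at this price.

dQ_d/dP = −672. At P = 106, Q_d = 110800 − 672(106) = 39568.
Ed = (dQ_d/dP)·(P/Q_d) = −672 × (106/39568) = -1.80024…
|Ed| = 1.800 > 1, so demand is elastic.

-1.800; elastic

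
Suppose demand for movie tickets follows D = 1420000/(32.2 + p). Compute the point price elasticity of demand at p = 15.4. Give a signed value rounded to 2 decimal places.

dD/dp = −1420000/(32.2 + p)² = -626.721. At p = 15.4, D = 29831.9.
Ed = (dD/dp)·(p/D) = (-626.721) × (15.4/29831.9) = -0.3235…

-0.32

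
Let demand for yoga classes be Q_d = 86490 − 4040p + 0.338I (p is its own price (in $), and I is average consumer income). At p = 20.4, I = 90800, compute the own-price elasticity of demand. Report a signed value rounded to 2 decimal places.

At the given values, Q_d = 86490 − 4040(20.4) + 0.338(90800) = 34764.4.
∂Q_d/∂p = −4040.
E = (-4040) × (20.4/34764.4) = -2.3707…

-2.37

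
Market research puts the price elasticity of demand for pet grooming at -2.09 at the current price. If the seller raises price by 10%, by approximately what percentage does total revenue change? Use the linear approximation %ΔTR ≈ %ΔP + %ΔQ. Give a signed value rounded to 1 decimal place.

-10.9%

%ΔQ ≈ Ed × %ΔP = (-2.09) × (+10%) = -20.9000%
%ΔTR ≈ %ΔP + %ΔQ = (+10%) + (-20.9000%) = -10.9000%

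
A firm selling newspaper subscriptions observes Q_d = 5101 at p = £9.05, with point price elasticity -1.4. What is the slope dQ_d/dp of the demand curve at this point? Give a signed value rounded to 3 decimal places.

Ed = (dQ_d/dp)·(p/Q_d) ⇒ dQ_d/dp = Ed·Q_d/p = (-1.4)·5101/9.05 = -789.10497…

-789.105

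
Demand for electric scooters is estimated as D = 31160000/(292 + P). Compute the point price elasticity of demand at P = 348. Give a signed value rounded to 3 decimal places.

dD/dP = −31160000/(292 + P)² = -76.0742. At P = 348, D = 48687.5.
Ed = (dD/dP)·(P/D) = (-76.0742) × (348/48687.5) = -0.54375

-0.544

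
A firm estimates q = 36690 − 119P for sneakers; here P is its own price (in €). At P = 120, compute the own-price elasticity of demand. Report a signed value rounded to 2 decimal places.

At the given values, q = 36690 − 119(120) = 22410.
∂q/∂P = −119.
E = (-119) × (120/22410) = -0.6372…

-0.64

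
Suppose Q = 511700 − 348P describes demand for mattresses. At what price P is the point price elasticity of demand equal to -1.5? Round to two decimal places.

Ed = −348P/(511700 − 348P). Set this equal to -1.5:
348P = 1.5·(511700 − 348P) ⇒ 348P(1 + 1.5) = 1.5·511700
P = 1.5·511700 / (348·2.5) = 882.2413…

882.24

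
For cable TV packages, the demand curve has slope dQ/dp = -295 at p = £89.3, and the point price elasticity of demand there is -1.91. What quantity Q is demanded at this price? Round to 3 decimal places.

Ed = (dQ/dp)·(p/Q) ⇒ Q = (dQ/dp)·p/Ed = (-295)·89.3/(-1.91) = 13792.40837…

13792.408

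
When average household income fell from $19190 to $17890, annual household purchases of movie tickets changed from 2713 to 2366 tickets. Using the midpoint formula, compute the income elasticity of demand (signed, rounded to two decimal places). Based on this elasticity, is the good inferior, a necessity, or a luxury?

1.95; luxury

%ΔQ = (2366 − 2713)/[( 2713 + 2366)/2] = -347/2539.5 = -0.136641…
%ΔIncome = (17890 − 19190)/[( 19190 + 17890)/2] = -1300/18540 = -0.070118…
E_income = (-347/2539.5) / (-1300/18540) = 1.9487…
E_income > 1 ⇒ normal good, luxury.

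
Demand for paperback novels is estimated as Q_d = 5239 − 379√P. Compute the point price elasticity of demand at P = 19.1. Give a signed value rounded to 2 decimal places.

dQ_d/dP = −379/(2√P) = -43.3603. At P = 19.1, Q_d = 3582.64.
Ed = (dQ_d/dP)·(P/Q_d) = (-43.3603) × (19.1/3582.64) = -0.2311…

-0.23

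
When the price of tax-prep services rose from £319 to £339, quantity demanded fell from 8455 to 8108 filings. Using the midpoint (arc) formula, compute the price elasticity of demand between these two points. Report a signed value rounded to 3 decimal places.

%ΔQ = (8108 − 8455) / [(8455 + 8108)/2] = -347/8281.5 = -0.041900…
%ΔP = (339 − 319) / [(319 + 339)/2] = 20/329 = 0.060790…
Arc Ed = %ΔQ / %ΔP = (-347/8281.5) / (20/329) = -0.68926…

-0.689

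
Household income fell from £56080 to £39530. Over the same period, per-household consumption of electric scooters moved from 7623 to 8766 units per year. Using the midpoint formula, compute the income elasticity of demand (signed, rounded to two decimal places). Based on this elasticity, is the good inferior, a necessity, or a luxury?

%ΔQ = (8766 − 7623)/[( 7623 + 8766)/2] = 1143/8194.5 = 0.139483…
%ΔIncome = (39530 − 56080)/[( 56080 + 39530)/2] = -16550/47805 = -0.346198…
E_income = (1143/8194.5) / (-16550/47805) = -0.4029…
E_income < 0 ⇒ inferior good.

-0.40; inferior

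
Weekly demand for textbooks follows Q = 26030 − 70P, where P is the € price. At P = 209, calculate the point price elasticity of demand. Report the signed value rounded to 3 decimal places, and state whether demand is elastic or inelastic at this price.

-1.283; elastic

dQ/dP = −70. At P = 209, Q = 26030 − 70(209) = 11400.
Ed = (dQ/dP)·(P/Q) = −70 × (209/11400) = -1.28333…
|Ed| = 1.283 > 1, so demand is elastic.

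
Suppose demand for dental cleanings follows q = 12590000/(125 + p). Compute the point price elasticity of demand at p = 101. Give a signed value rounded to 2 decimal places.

dq/dp = −12590000/(125 + p)² = -246.495. At p = 101, q = 55708.
Ed = (dq/dp)·(p/q) = (-246.495) × (101/55708) = -0.4469…

-0.45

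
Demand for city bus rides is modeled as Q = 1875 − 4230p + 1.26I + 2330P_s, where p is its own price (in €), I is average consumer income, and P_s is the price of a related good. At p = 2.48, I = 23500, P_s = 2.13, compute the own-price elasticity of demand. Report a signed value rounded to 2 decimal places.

At the given values, Q = 1875 − 4230(2.48) + 1.26(23500) + 2330(2.13) = 25957.5.
∂Q/∂p = −4230.
E = (-4230) × (2.48/25957.5) = -0.4041…

-0.40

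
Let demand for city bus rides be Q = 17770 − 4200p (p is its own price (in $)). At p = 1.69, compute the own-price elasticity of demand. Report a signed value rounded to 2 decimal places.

-0.67

At the given values, Q = 17770 − 4200(1.69) = 10672.
∂Q/∂p = −4200.
E = (-4200) × (1.69/10672) = -0.6651…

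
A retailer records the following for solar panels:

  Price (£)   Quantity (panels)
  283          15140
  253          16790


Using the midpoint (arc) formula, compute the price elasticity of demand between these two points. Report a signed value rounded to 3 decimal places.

%ΔQ = (16790 − 15140) / [(15140 + 16790)/2] = 1650/15965 = 0.103351…
%ΔP = (253 − 283) / [(283 + 253)/2] = -30/268 = -0.111940…
Arc Ed = %ΔQ / %ΔP = (1650/15965) / (-30/268) = -0.92326…

-0.923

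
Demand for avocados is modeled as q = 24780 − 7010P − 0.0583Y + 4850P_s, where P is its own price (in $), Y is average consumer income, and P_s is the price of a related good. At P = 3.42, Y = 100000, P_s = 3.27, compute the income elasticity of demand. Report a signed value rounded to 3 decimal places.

At the given values, q = 24780 − 7010(3.42) − 0.0583(100000) + 4850(3.27) = 10835.3.
∂q/∂Y = -0.0583.
E = (-0.0583) × (100000/10835.3) = -0.53805…

-0.538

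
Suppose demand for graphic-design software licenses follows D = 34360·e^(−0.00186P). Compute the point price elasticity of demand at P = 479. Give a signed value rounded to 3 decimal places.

-0.891

dD/dP = −0.00186·D = -26.2202. At P = 479, D = 14096.9.
Ed = (dD/dP)·(P/D) = (-26.2202) × (479/14096.9) = -0.89094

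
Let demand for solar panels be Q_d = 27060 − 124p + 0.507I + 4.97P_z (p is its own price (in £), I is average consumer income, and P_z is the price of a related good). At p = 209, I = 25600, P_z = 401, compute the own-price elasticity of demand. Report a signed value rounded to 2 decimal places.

At the given values, Q_d = 27060 − 124(209) + 0.507(25600) + 4.97(401) = 16116.17.
∂Q_d/∂p = −124.
E = (-124) × (209/16116.17) = -1.6080…

-1.61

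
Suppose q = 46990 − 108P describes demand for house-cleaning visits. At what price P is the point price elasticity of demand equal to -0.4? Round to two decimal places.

124.31

Ed = −108P/(46990 − 108P). Set this equal to -0.4:
108P = 0.4·(46990 − 108P) ⇒ 108P(1 + 0.4) = 0.4·46990
P = 0.4·46990 / (108·1.4) = 124.3121…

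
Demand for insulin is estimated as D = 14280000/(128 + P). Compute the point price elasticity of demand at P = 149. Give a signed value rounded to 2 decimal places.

-0.54

dD/dP = −14280000/(128 + P)² = -186.11. At P = 149, D = 51552.3.
Ed = (dD/dP)·(P/D) = (-186.11) × (149/51552.3) = -0.5379…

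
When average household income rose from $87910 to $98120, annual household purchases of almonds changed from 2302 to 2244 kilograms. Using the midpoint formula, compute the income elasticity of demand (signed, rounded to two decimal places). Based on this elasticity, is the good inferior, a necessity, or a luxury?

-0.23; inferior

%ΔQ = (2244 − 2302)/[( 2302 + 2244)/2] = -58/2273 = -0.025516…
%ΔIncome = (98120 − 87910)/[( 87910 + 98120)/2] = 10210/93015 = 0.109767…
E_income = (-58/2273) / (10210/93015) = -0.2324…
E_income < 0 ⇒ inferior good.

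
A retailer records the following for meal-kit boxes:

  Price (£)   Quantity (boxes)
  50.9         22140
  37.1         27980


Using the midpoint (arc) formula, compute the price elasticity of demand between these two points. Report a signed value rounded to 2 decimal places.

-0.74

%ΔQ = (27980 − 22140) / [(22140 + 27980)/2] = 5840/25060 = 0.233040…
%ΔP = (37.1 − 50.9) / [(50.9 + 37.1)/2] = -13.8/44 = -0.313636…
Arc Ed = %ΔQ / %ΔP = (5840/25060) / (-13.8/44) = -0.7430…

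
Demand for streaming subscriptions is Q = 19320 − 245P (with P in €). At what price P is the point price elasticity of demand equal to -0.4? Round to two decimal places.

Ed = −245P/(19320 − 245P). Set this equal to -0.4:
245P = 0.4·(19320 − 245P) ⇒ 245P(1 + 0.4) = 0.4·19320
P = 0.4·19320 / (245·1.4) = 22.5306…

22.53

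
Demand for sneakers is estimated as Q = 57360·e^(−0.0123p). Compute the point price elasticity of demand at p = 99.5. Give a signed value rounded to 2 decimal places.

dQ/dp = −0.0123·Q = -207.493. At p = 99.5, Q = 16869.3.
Ed = (dQ/dp)·(p/Q) = (-207.493) × (99.5/16869.3) = -1.2238…

-1.22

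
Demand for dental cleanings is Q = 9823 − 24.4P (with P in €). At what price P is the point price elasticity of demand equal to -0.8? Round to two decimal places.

Ed = −24.4P/(9823 − 24.4P). Set this equal to -0.8:
24.4P = 0.8·(9823 − 24.4P) ⇒ 24.4P(1 + 0.8) = 0.8·9823
P = 0.8·9823 / (24.4·1.8) = 178.9253…

178.93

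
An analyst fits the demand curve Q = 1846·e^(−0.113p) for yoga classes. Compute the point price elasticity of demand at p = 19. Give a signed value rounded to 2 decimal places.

dQ/dp = −0.113·Q = -24.3714. At p = 19, Q = 215.676.
Ed = (dQ/dp)·(p/Q) = (-24.3714) × (19/215.676) = -2.147

-2.15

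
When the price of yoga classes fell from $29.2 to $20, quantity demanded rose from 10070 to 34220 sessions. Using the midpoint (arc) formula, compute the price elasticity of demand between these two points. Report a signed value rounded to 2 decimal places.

%ΔQ = (34220 − 10070) / [(10070 + 34220)/2] = 24150/22145 = 1.090539…
%ΔP = (20 − 29.2) / [(29.2 + 20)/2] = -9.2/24.6 = -0.373983…
Arc Ed = %ΔQ / %ΔP = (24150/22145) / (-9.2/24.6) = -2.9160…

-2.92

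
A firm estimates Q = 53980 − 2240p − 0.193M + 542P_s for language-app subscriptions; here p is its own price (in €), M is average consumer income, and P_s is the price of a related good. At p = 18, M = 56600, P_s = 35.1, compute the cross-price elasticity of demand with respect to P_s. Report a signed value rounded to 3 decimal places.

At the given values, Q = 53980 − 2240(18) − 0.193(56600) + 542(35.1) = 21760.4.
∂Q/∂P_s = 542.
E = (542) × (35.1/21760.4) = 0.87425…

0.874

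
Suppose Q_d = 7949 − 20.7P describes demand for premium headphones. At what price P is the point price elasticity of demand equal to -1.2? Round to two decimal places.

Ed = −20.7P/(7949 − 20.7P). Set this equal to -1.2:
20.7P = 1.2·(7949 − 20.7P) ⇒ 20.7P(1 + 1.2) = 1.2·7949
P = 1.2·7949 / (20.7·2.2) = 209.4598…

209.46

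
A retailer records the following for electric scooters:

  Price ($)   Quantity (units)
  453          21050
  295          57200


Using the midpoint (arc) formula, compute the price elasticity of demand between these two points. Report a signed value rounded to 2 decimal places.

-2.19

%ΔQ = (57200 − 21050) / [(21050 + 57200)/2] = 36150/39125 = 0.923961…
%ΔP = (295 − 453) / [(453 + 295)/2] = -158/374 = -0.422459…
Arc Ed = %ΔQ / %ΔP = (36150/39125) / (-158/374) = -2.1870…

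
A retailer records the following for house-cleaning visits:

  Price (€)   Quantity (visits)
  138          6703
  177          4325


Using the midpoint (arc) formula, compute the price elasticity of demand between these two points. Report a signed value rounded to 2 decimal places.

-1.74

%ΔQ = (4325 − 6703) / [(6703 + 4325)/2] = -2378/5514 = -0.431265…
%ΔP = (177 − 138) / [(138 + 177)/2] = 39/157.5 = 0.247619…
Arc Ed = %ΔQ / %ΔP = (-2378/5514) / (39/157.5) = -1.7416…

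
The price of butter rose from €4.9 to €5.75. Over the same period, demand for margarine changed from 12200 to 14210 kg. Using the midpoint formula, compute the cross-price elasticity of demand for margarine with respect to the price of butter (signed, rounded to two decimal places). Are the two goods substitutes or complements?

%ΔQ_{margarine} = (14210 − 12200)/avg = 2010/13205 = 0.152215…
%ΔP_{butter} = (5.75 − 4.9)/avg = 0.85/5.325 = 0.159624…
E_cross = (2010/13205) / (0.85/5.325) = 0.9535…
E_cross > 0 ⇒ the goods are substitutes.

0.95; substitutes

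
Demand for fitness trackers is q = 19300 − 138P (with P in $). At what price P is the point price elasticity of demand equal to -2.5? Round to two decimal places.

99.90

Ed = −138P/(19300 − 138P). Set this equal to -2.5:
138P = 2.5·(19300 − 138P) ⇒ 138P(1 + 2.5) = 2.5·19300
P = 2.5·19300 / (138·3.5) = 99.8964…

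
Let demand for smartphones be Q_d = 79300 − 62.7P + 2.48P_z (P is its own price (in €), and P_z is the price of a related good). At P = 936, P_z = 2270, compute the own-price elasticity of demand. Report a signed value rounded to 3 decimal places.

At the given values, Q_d = 79300 − 62.7(936) + 2.48(2270) = 26242.4.
∂Q_d/∂P = −62.7.
E = (-62.7) × (936/26242.4) = -2.23635…

-2.236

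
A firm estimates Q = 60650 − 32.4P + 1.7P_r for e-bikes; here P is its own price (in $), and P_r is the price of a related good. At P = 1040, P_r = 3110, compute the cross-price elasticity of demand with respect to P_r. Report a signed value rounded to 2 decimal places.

At the given values, Q = 60650 − 32.4(1040) + 1.7(3110) = 32241.
∂Q/∂P_r = 1.7.
E = (1.7) × (3110/32241) = 0.1639…

0.16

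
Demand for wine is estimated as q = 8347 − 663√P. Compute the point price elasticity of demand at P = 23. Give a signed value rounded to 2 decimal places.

-0.31

dq/dP = −663/(2√P) = -69.1225. At P = 23, q = 5167.36.
Ed = (dq/dP)·(P/q) = (-69.1225) × (23/5167.36) = -0.3076…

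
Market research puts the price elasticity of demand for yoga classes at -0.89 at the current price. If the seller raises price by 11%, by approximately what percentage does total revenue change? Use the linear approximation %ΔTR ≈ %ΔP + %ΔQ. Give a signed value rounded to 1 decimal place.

%ΔQ ≈ Ed × %ΔP = (-0.89) × (+11%) = -9.7900%
%ΔTR ≈ %ΔP + %ΔQ = (+11%) + (-9.7900%) = +1.2100%

+1.2%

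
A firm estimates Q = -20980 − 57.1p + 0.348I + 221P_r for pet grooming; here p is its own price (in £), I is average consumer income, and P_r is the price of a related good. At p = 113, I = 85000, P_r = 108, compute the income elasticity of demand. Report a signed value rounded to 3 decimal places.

At the given values, Q = -20980 − 57.1(113) + 0.348(85000) + 221(108) = 26015.7.
∂Q/∂I = 0.348.
E = (0.348) × (85000/26015.7) = 1.13700…

1.137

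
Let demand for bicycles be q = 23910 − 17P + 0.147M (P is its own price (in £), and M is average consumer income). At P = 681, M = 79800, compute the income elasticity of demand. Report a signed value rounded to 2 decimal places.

At the given values, q = 23910 − 17(681) + 0.147(79800) = 24063.6.
∂q/∂M = 0.147.
E = (0.147) × (79800/24063.6) = 0.4874…

0.49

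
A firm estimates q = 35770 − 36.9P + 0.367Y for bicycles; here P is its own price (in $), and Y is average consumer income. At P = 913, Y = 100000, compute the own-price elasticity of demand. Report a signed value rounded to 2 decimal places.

At the given values, q = 35770 − 36.9(913) + 0.367(100000) = 38780.3.
∂q/∂P = −36.9.
E = (-36.9) × (913/38780.3) = -0.8687…

-0.87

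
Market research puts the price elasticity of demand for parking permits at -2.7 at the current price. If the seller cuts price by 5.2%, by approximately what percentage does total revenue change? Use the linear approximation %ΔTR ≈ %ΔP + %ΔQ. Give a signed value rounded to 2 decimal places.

%ΔQ ≈ Ed × %ΔP = (-2.7) × (-5.2%) = +14.0400%
%ΔTR ≈ %ΔP + %ΔQ = (-5.2%) + (+14.0400%) = +8.8400%

+8.84%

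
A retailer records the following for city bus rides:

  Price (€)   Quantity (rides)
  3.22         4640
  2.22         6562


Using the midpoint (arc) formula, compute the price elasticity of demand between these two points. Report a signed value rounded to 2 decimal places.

%ΔQ = (6562 − 4640) / [(4640 + 6562)/2] = 1922/5601 = 0.343153…
%ΔP = (2.22 − 3.22) / [(3.22 + 2.22)/2] = -1/2.72 = -0.367647…
Arc Ed = %ΔQ / %ΔP = (1922/5601) / (-1/2.72) = -0.9333…

-0.93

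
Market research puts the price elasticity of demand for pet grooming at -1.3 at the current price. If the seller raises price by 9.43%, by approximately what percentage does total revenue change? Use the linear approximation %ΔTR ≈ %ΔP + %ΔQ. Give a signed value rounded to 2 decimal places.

%ΔQ ≈ Ed × %ΔP = (-1.3) × (+9.43%) = -12.2590%
%ΔTR ≈ %ΔP + %ΔQ = (+9.43%) + (-12.2590%) = -2.8290%

-2.83%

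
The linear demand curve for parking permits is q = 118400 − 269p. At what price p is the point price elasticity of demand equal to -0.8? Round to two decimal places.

195.62

Ed = −269p/(118400 − 269p). Set this equal to -0.8:
269p = 0.8·(118400 − 269p) ⇒ 269p(1 + 0.8) = 0.8·118400
p = 0.8·118400 / (269·1.8) = 195.6216…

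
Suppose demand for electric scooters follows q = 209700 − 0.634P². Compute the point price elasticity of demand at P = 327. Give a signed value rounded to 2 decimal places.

dq/dP = −2·0.634·P = -414.636. At P = 327, q = 141907.014.
Ed = (dq/dP)·(P/q) = (-414.636) × (327/141907.014) = -0.9554…

-0.96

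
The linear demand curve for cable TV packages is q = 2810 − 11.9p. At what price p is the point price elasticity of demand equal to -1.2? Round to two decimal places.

Ed = −11.9p/(2810 − 11.9p). Set this equal to -1.2:
11.9p = 1.2·(2810 − 11.9p) ⇒ 11.9p(1 + 1.2) = 1.2·2810
p = 1.2·2810 / (11.9·2.2) = 128.8006…

128.80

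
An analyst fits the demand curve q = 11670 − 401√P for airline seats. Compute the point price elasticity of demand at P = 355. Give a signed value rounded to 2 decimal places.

dq/dP = −401/(2√P) = -10.6414. At P = 355, q = 4114.58.
Ed = (dq/dP)·(P/q) = (-10.6414) × (355/4114.58) = -0.9181…

-0.92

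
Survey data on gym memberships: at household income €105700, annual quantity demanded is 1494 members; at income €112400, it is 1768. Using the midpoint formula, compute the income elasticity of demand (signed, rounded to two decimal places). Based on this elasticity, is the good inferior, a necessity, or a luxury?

2.73; luxury

%ΔQ = (1768 − 1494)/[( 1494 + 1768)/2] = 274/1631 = 0.167995…
%ΔIncome = (112400 − 105700)/[( 105700 + 112400)/2] = 6700/109050 = 0.061439…
E_income = (274/1631) / (6700/109050) = 2.7343…
E_income > 1 ⇒ normal good, luxury.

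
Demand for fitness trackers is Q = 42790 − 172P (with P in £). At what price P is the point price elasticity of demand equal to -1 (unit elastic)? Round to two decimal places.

Ed = −172P/(42790 − 172P). Set this equal to -1:
172P = 1·(42790 − 172P) ⇒ 172P(1 + 1) = 1·42790
P = 1·42790 / (172·2) = 124.3895…

124.39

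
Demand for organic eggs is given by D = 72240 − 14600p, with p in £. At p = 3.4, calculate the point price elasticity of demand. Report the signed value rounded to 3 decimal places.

dD/dp = −14600. At p = 3.4, D = 72240 − 14600(3.4) = 22600.
Ed = (dD/dp)·(p/D) = −14600 × (3.4/22600) = -2.19646…

-2.196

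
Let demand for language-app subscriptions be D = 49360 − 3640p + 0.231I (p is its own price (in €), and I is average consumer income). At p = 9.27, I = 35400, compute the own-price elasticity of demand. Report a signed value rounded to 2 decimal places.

-1.42

At the given values, D = 49360 − 3640(9.27) + 0.231(35400) = 23794.6.
∂D/∂p = −3640.
E = (-3640) × (9.27/23794.6) = -1.4180…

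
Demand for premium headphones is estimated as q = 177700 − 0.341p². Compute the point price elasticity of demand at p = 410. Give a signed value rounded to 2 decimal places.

-0.95

dq/dp = −2·0.341·p = -279.62. At p = 410, q = 120377.9.
Ed = (dq/dp)·(p/q) = (-279.62) × (410/120377.9) = -0.9523…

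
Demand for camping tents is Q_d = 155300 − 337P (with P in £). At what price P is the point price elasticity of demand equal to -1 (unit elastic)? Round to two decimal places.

Ed = −337P/(155300 − 337P). Set this equal to -1:
337P = 1·(155300 − 337P) ⇒ 337P(1 + 1) = 1·155300
P = 1·155300 / (337·2) = 230.4154…

230.42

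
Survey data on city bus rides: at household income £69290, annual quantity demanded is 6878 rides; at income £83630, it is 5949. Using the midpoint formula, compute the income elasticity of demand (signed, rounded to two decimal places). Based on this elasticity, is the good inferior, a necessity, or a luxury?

%ΔQ = (5949 − 6878)/[( 6878 + 5949)/2] = -929/6413.5 = -0.144850…
%ΔIncome = (83630 − 69290)/[( 69290 + 83630)/2] = 14340/76460 = 0.187549…
E_income = (-929/6413.5) / (14340/76460) = -0.7723…
E_income < 0 ⇒ inferior good.

-0.77; inferior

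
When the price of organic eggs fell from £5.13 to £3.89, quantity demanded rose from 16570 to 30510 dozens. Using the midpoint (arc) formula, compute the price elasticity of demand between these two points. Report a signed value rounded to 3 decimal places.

-2.154

%ΔQ = (30510 − 16570) / [(16570 + 30510)/2] = 13940/23540 = 0.592183…
%ΔP = (3.89 − 5.13) / [(5.13 + 3.89)/2] = -1.24/4.51 = -0.274944…
Arc Ed = %ΔQ / %ΔP = (13940/23540) / (-1.24/4.51) = -2.15382…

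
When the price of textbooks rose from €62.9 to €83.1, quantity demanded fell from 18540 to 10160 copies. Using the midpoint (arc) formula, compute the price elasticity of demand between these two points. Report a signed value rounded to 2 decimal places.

-2.11

%ΔQ = (10160 − 18540) / [(18540 + 10160)/2] = -8380/14350 = -0.583972…
%ΔP = (83.1 − 62.9) / [(62.9 + 83.1)/2] = 20.2/73 = 0.276712…
Arc Ed = %ΔQ / %ΔP = (-8380/14350) / (20.2/73) = -2.1103…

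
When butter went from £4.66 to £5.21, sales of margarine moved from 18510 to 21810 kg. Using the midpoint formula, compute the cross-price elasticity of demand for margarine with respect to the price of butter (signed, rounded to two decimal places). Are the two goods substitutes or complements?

%ΔQ_{margarine} = (21810 − 18510)/avg = 3300/20160 = 0.163690…
%ΔP_{butter} = (5.21 − 4.66)/avg = 0.55/4.935 = 0.111448…
E_cross = (3300/20160) / (0.55/4.935) = 1.4687…
E_cross > 0 ⇒ the goods are substitutes.

1.47; substitutes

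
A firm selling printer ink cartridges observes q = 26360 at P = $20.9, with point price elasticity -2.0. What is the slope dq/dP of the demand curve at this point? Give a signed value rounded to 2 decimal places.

-2522.49

Ed = (dq/dP)·(P/q) ⇒ dq/dP = Ed·q/P = (-2.0)·26360/20.9 = -2522.4880…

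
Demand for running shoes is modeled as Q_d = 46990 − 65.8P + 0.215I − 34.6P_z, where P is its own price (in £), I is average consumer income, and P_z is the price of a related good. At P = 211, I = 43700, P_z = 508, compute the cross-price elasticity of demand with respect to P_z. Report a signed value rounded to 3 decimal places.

At the given values, Q_d = 46990 − 65.8(211) + 0.215(43700) − 34.6(508) = 24924.9.
∂Q_d/∂P_z = -34.6.
E = (-34.6) × (508/24924.9) = -0.70519…

-0.705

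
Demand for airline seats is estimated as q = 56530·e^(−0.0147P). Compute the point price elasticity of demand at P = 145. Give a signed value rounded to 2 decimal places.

-2.13

dq/dP = −0.0147·q = -98.6047. At P = 145, q = 6707.8.
Ed = (dq/dP)·(P/q) = (-98.6047) × (145/6707.8) = -2.1315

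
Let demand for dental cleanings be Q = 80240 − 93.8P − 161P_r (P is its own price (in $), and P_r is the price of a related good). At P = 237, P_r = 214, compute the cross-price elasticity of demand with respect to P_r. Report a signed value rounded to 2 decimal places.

At the given values, Q = 80240 − 93.8(237) − 161(214) = 23555.4.
∂Q/∂P_r = -161.
E = (-161) × (214/23555.4) = -1.4626…

-1.46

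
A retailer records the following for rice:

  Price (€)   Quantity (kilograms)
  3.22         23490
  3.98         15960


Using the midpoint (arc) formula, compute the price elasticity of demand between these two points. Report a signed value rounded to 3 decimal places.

%ΔQ = (15960 − 23490) / [(23490 + 15960)/2] = -7530/19725 = -0.381749…
%ΔP = (3.98 − 3.22) / [(3.22 + 3.98)/2] = 0.76/3.6 = 0.211111…
Arc Ed = %ΔQ / %ΔP = (-7530/19725) / (0.76/3.6) = -1.80828…

-1.808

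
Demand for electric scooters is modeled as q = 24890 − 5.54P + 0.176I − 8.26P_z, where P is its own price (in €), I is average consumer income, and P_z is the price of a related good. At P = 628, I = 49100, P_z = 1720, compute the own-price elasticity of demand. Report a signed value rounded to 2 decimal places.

At the given values, q = 24890 − 5.54(628) + 0.176(49100) − 8.26(1720) = 15845.28.
∂q/∂P = −5.54.
E = (-5.54) × (628/15845.28) = -0.2195…

-0.22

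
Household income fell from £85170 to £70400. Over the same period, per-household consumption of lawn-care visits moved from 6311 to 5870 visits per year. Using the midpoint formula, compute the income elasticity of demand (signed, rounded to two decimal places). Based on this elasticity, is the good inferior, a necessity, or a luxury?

%ΔQ = (5870 − 6311)/[( 6311 + 5870)/2] = -441/6090.5 = -0.072407…
%ΔIncome = (70400 − 85170)/[( 85170 + 70400)/2] = -14770/77785 = -0.189882…
E_income = (-441/6090.5) / (-14770/77785) = 0.3813…
0 < E_income < 1 ⇒ normal good, necessity.

0.38; necessity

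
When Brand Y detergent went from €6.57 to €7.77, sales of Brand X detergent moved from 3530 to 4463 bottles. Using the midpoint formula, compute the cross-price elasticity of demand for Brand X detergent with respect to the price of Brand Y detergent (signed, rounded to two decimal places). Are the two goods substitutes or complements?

%ΔQ_{Brand X detergent} = (4463 − 3530)/avg = 933/3996.5 = 0.233454…
%ΔP_{Brand Y detergent} = (7.77 − 6.57)/avg = 1.2/7.17 = 0.167364…
E_cross = (933/3996.5) / (1.2/7.17) = 1.3948…
E_cross > 0 ⇒ the goods are substitutes.

1.39; substitutes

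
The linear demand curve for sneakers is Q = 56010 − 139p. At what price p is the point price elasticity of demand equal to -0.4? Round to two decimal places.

115.13

Ed = −139p/(56010 − 139p). Set this equal to -0.4:
139p = 0.4·(56010 − 139p) ⇒ 139p(1 + 0.4) = 0.4·56010
p = 0.4·56010 / (139·1.4) = 115.1284…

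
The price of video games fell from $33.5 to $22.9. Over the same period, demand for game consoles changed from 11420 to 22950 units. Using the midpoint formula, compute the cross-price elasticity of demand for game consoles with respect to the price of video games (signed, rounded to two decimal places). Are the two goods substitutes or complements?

-1.78; complements

%ΔQ_{game consoles} = (22950 − 11420)/avg = 11530/17185 = 0.670933…
%ΔP_{video games} = (22.9 − 33.5)/avg = -10.6/28.2 = -0.375886…
E_cross = (11530/17185) / (-10.6/28.2) = -1.7849…
E_cross < 0 ⇒ the goods are complements.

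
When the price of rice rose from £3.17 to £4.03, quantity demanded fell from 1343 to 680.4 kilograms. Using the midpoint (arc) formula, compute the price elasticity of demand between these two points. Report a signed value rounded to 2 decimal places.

%ΔQ = (680.4 − 1343) / [(1343 + 680.4)/2] = -662.6/1011.7 = -0.654937…
%ΔP = (4.03 − 3.17) / [(3.17 + 4.03)/2] = 0.86/3.6 = 0.238888…
Arc Ed = %ΔQ / %ΔP = (-662.6/1011.7) / (0.86/3.6) = -2.7415…

-2.74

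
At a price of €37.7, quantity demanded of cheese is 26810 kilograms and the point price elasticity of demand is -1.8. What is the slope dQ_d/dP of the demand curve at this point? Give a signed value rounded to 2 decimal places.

-1280.05

Ed = (dQ_d/dP)·(P/Q_d) ⇒ dQ_d/dP = Ed·Q_d/P = (-1.8)·26810/37.7 = -1280.0530…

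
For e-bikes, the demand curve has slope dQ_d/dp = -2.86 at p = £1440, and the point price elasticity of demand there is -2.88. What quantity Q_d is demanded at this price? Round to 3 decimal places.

Ed = (dQ_d/dp)·(p/Q_d) ⇒ Q_d = (dQ_d/dp)·p/Ed = (-2.86)·1440/(-2.88) = 1430

1430.000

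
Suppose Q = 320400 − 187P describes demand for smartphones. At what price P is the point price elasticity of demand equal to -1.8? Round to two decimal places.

Ed = −187P/(320400 − 187P). Set this equal to -1.8:
187P = 1.8·(320400 − 187P) ⇒ 187P(1 + 1.8) = 1.8·320400
P = 1.8·320400 / (187·2.8) = 1101.4514…

1101.45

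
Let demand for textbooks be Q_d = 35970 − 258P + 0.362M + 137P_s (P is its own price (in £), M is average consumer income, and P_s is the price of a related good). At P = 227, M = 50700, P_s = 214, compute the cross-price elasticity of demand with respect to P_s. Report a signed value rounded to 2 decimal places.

At the given values, Q_d = 35970 − 258(227) + 0.362(50700) + 137(214) = 25075.4.
∂Q_d/∂P_s = 137.
E = (137) × (214/25075.4) = 1.1691…

1.17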